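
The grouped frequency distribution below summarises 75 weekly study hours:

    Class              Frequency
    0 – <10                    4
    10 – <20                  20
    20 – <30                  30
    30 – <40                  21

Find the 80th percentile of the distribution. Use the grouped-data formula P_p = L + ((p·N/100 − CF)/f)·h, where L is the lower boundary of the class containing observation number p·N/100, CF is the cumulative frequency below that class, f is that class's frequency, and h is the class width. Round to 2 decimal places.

32.86

N = 75; target position k = 80/100 · 75 = 60.
Cumulative frequencies: 4, 24, 54, 75.
Observation 60 falls in the class 30 – <40.
L = 30, CF = 54, f = 21, h = 10.
P80 = 30 + ((60 − 54)/21)·10 = 30 + 2.85714 = 32.8571.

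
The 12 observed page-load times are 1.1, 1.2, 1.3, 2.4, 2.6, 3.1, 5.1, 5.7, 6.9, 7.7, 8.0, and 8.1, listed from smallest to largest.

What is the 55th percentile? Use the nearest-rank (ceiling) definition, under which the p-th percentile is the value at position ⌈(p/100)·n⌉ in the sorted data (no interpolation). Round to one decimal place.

n = 12.
Position = ⌈55/100 · 12⌉ = ⌈6.6⌉ = 7.
The value at rank 7 is 5.1.

5.1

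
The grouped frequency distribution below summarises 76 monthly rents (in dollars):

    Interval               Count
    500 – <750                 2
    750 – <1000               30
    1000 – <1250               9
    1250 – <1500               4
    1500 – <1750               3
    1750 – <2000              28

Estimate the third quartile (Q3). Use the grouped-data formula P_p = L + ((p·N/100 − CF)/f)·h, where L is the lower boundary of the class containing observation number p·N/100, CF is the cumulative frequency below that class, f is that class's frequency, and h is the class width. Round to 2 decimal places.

N = 76; target position k = 75/100 · 76 = 57.
Cumulative frequencies: 2, 32, 41, 45, 48, 76.
Observation 57 falls in the class 1750 – <2000.
L = 1750, CF = 48, f = 28, h = 250.
P75 = 1750 + ((57 − 48)/28)·250 = 1750 + 80.3571 = 1830.36.

1830.36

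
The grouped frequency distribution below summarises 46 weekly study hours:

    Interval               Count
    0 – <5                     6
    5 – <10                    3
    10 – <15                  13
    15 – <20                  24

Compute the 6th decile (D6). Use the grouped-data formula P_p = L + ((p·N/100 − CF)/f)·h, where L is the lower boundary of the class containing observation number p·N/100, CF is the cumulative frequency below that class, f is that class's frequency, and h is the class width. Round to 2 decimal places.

N = 46; target position k = 60/100 · 46 = 27.6.
Cumulative frequencies: 6, 9, 22, 46.
Observation 27.6 falls in the class 15 – <20.
L = 15, CF = 22, f = 24, h = 5.
P60 = 15 + ((27.6 − 22)/24)·5 = 15 + 1.16667 = 16.1667.

16.17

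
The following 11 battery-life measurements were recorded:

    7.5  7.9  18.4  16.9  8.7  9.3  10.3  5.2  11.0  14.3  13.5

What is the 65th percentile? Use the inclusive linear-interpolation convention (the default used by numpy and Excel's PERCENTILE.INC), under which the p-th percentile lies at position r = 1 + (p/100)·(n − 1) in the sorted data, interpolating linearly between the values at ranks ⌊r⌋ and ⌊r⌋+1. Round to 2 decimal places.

12.25

Sorted: 5.2, 7.5, 7.9, 8.7, 9.3, 10.3, 11.0, 13.5, 14.3, 16.9, 18.4.
n = 11.
r = 1 + (65/100)·(11 − 1) = 1 + 6.5 = 7.5.
Rank 7 is 11.0 and rank 8 is 13.5.
Interpolate: 11.0 + 0.5·(13.5 − 11.0) = 11.0 + 0.5·2.5 = 12.25.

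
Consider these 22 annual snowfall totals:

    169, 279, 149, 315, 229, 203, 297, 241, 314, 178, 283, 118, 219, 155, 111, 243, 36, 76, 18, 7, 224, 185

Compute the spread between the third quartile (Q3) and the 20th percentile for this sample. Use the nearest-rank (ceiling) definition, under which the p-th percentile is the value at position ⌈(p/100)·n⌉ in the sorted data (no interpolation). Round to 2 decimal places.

Sorted: 7, 18, 36, 76, 111, 118, 149, 155, 169, 178, 185, 203, 219, 224, 229, 241, 243, 279, 283, 297, 314, 315.
n = 22.
P20: rank ⌈20/100·22⌉ = 5 → 111.
P75: rank ⌈75/100·22⌉ = 17 → 243.
Difference: 243 − 111 = 132.

132.00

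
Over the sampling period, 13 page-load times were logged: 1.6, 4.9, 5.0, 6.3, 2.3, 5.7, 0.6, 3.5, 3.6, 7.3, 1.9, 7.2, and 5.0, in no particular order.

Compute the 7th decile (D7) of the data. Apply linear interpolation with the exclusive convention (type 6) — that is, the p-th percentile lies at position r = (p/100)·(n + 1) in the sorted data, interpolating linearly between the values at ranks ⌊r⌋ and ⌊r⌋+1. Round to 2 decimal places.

5.56

Sorted: 0.6, 1.6, 1.9, 2.3, 3.5, 3.6, 4.9, 5.0, 5.0, 5.7, 6.3, 7.2, 7.3.
n = 13.
r = (70/100)·(13 + 1) = 9.8.
Rank 9 is 5.0 and rank 10 is 5.7.
Interpolate: 5.0 + 0.8·(5.7 − 5.0) = 5.0 + 0.8·0.7 = 5.56.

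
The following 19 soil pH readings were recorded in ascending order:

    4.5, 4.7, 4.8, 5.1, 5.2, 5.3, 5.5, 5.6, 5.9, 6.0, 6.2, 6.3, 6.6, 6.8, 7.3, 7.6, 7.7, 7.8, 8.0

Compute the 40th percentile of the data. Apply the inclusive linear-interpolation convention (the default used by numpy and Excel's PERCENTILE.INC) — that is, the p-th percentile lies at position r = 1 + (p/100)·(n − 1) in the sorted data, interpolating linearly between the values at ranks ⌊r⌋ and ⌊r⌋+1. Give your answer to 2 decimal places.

5.66

n = 19.
r = 1 + (40/100)·(19 − 1) = 1 + 7.2 = 8.2.
Rank 8 is 5.6 and rank 9 is 5.9.
Interpolate: 5.6 + 0.2·(5.9 − 5.6) = 5.6 + 0.2·0.3 = 5.66.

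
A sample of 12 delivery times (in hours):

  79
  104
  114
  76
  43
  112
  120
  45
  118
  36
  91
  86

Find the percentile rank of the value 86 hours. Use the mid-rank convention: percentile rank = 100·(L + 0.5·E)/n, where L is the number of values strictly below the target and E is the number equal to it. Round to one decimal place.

Sorted: 36, 43, 45, 76, 79, 86, 91, 104, 112, 114, 118, 120.
Count below 86: L = 5; count equal: E = 1; n = 12.
Percentile rank = 100·(5 + 0.5·1)/12 = 100·5.5/12 = 45.83.

45.8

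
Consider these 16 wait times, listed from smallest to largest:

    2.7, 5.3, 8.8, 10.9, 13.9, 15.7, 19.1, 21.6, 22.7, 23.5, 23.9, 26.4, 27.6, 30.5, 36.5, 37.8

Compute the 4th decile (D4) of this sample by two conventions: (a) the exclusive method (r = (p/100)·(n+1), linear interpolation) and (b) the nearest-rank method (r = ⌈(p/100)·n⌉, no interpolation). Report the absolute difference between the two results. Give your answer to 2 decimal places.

0.68

n = 16.
(a) r = 6.8; between ranks 6 (15.7) and 7 (19.1): 18.42.
(b) the nearest-rank method: rank 7 → 19.1.
|18.42 − 19.1| = 0.68.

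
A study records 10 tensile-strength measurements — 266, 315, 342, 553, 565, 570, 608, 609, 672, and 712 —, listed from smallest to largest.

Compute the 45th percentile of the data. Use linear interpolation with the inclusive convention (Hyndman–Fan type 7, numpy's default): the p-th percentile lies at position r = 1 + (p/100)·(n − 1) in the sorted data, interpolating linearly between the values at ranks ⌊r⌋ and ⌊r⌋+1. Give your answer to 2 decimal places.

n = 10.
r = 1 + (45/100)·(10 − 1) = 1 + 4.05 = 5.05.
Rank 5 is 565 and rank 6 is 570.
Interpolate: 565 + 0.05·(570 − 565) = 565 + 0.05·5 = 565.25.

565.25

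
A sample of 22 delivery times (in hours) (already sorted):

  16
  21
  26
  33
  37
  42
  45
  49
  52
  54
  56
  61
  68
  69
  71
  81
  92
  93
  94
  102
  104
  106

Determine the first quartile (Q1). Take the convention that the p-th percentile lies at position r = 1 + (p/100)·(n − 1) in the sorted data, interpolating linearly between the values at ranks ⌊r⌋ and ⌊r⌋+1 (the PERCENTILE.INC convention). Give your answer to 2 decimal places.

n = 22.
r = 1 + (25/100)·(22 − 1) = 1 + 5.25 = 6.25.
Rank 6 is 42 and rank 7 is 45.
Interpolate: 42 + 0.25·(45 − 42) = 42 + 0.25·3 = 42.75.

42.75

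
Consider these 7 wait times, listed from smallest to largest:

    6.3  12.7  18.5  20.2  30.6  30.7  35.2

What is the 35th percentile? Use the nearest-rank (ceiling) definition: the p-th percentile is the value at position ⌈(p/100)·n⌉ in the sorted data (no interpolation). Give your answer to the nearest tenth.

n = 7.
Position = ⌈35/100 · 7⌉ = ⌈2.45⌉ = 3.
The value at rank 3 is 18.5.

18.5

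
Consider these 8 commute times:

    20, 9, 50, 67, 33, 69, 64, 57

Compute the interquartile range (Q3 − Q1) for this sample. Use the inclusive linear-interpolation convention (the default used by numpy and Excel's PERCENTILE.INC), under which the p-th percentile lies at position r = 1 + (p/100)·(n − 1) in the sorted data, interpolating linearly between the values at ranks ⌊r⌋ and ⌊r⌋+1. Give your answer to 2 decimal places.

Sorted: 9, 20, 33, 50, 57, 64, 67, 69.
n = 8.
P25: r = 2.75; ranks 2–3 are 20, 33; interpolating gives 29.75.
P75: r = 6.25; ranks 6–7 are 64, 67; interpolating gives 64.75.
Difference: 64.75 − 29.75 = 35.

35.00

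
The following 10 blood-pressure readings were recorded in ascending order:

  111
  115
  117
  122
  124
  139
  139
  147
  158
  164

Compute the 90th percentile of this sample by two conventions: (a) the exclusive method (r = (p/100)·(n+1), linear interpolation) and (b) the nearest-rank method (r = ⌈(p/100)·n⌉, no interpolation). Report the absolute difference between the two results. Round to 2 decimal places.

5.40

n = 10.
(a) r = 9.9; between ranks 9 (158) and 10 (164): 163.4.
(b) the nearest-rank method: rank 9 → 158.
|163.4 − 158| = 5.4.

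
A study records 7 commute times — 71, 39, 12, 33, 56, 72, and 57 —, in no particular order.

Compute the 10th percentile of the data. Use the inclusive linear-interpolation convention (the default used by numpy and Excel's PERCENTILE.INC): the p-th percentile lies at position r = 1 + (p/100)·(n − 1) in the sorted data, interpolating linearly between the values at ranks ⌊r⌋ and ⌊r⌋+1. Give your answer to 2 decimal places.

Sorted: 12, 33, 39, 56, 57, 71, 72.
n = 7.
r = 1 + (10/100)·(7 − 1) = 1 + 0.6 = 1.6.
Rank 1 is 12 and rank 2 is 33.
Interpolate: 12 + 0.6·(33 − 12) = 12 + 0.6·21 = 24.6.

24.60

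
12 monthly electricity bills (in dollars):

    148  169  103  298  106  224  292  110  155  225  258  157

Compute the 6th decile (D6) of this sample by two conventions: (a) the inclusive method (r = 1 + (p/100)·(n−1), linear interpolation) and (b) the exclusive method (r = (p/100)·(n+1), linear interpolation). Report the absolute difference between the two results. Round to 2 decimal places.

Sorted: 103, 106, 110, 148, 155, 157, 169, 224, 225, 258, 292, 298.
n = 12.
(a) r = 7.6; between ranks 7 (169) and 8 (224): 202.
(b) r = 7.8; between ranks 7 (169) and 8 (224): 213.
|202 − 213| = 11.

11.00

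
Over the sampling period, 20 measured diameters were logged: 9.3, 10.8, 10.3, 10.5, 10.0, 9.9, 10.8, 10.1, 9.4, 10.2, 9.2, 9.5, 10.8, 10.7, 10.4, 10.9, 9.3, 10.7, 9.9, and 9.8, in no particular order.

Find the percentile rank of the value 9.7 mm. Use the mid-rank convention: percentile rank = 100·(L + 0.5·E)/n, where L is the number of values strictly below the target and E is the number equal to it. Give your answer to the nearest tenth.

Sorted: 9.2, 9.3, 9.3, 9.4, 9.5, 9.8, 9.9, 9.9, 10.0, 10.1, 10.2, 10.3, 10.4, 10.5, 10.7, 10.7, 10.8, 10.8, 10.8, 10.9.
Count below 9.7: L = 5; count equal: E = 0; n = 20.
Percentile rank = 100·(5 + 0.5·0)/20 = 100·5/20 = 25.

25.0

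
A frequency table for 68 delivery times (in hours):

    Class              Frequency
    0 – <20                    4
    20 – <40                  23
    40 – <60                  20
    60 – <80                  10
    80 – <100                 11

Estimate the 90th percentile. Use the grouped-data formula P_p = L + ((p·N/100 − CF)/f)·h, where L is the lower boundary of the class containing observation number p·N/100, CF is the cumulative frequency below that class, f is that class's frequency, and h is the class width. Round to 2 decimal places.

87.64

N = 68; target position k = 90/100 · 68 = 61.2.
Cumulative frequencies: 4, 27, 47, 57, 68.
Observation 61.2 falls in the class 80 – <100.
L = 80, CF = 57, f = 11, h = 20.
P90 = 80 + ((61.2 − 57)/11)·20 = 80 + 7.63636 = 87.6364.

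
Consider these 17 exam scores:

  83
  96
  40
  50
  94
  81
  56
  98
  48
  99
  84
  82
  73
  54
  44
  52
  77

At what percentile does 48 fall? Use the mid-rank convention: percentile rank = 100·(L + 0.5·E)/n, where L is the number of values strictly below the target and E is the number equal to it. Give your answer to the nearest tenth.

14.7

Sorted: 40, 44, 48, 50, 52, 54, 56, 73, 77, 81, 82, 83, 84, 94, 96, 98, 99.
Count below 48: L = 2; count equal: E = 1; n = 17.
Percentile rank = 100·(2 + 0.5·1)/17 = 100·2.5/17 = 14.71.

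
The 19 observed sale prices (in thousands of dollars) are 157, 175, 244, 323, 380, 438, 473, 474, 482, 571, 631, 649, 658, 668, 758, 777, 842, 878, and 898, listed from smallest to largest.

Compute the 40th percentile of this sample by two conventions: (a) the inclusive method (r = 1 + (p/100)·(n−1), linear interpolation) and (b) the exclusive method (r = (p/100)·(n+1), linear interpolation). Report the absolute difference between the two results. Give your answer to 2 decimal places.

1.60

n = 19.
(a) r = 8.2; between ranks 8 (474) and 9 (482): 475.6.
(b) r = 8 → value at rank 8 = 474.
|475.6 − 474| = 1.6.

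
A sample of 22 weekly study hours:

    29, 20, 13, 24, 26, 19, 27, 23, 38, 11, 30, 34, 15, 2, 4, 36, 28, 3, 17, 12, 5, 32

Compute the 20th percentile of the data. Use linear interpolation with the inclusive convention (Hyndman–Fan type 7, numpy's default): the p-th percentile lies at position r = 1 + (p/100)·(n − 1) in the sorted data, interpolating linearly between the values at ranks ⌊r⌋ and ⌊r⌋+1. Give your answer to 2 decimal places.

Sorted: 2, 3, 4, 5, 11, 12, 13, 15, 17, 19, 20, 23, 24, 26, 27, 28, 29, 30, 32, 34, 36, 38.
n = 22.
r = 1 + (20/100)·(22 − 1) = 1 + 4.2 = 5.2.
Rank 5 is 11 and rank 6 is 12.
Interpolate: 11 + 0.2·(12 − 11) = 11 + 0.2·1 = 11.2.

11.20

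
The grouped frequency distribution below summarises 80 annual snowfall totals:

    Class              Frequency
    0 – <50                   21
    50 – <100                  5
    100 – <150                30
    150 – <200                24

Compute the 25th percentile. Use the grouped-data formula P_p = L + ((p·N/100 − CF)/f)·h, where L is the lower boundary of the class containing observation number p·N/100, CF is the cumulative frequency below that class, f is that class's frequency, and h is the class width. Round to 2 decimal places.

47.62

N = 80; target position k = 25/100 · 80 = 20.
Cumulative frequencies: 21, 26, 56, 80.
Observation 20 falls in the class 0 – <50.
L = 0, CF = 0, f = 21, h = 50.
P25 = 0 + ((20 − 0)/21)·50 = 0 + 47.619 = 47.619.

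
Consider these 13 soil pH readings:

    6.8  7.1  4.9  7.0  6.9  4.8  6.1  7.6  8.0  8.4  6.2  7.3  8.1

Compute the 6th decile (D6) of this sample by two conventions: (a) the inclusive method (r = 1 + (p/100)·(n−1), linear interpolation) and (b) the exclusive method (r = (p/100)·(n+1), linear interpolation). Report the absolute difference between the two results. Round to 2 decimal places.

Sorted: 4.8, 4.9, 6.1, 6.2, 6.8, 6.9, 7.0, 7.1, 7.3, 7.6, 8.0, 8.1, 8.4.
n = 13.
(a) r = 8.2; between ranks 8 (7.1) and 9 (7.3): 7.14.
(b) r = 8.4; between ranks 8 (7.1) and 9 (7.3): 7.18.
|7.14 − 7.18| = 0.04.

0.04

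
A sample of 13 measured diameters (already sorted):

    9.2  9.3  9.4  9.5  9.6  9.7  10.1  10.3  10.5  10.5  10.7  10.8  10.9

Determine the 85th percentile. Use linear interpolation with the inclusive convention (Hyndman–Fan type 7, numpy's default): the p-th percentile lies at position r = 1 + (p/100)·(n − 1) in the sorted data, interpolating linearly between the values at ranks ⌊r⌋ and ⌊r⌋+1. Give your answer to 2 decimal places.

n = 13.
r = 1 + (85/100)·(13 − 1) = 1 + 10.2 = 11.2.
Rank 11 is 10.7 and rank 12 is 10.8.
Interpolate: 10.7 + 0.2·(10.8 − 10.7) = 10.7 + 0.2·0.1 = 10.72.

10.72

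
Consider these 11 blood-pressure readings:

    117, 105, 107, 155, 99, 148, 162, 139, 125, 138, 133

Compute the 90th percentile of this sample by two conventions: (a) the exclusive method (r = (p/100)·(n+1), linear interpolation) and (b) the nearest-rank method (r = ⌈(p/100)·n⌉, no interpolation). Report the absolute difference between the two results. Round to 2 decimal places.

5.60

Sorted: 99, 105, 107, 117, 125, 133, 138, 139, 148, 155, 162.
n = 11.
(a) r = 10.8; between ranks 10 (155) and 11 (162): 160.6.
(b) the nearest-rank method: rank 10 → 155.
|160.6 − 155| = 5.6.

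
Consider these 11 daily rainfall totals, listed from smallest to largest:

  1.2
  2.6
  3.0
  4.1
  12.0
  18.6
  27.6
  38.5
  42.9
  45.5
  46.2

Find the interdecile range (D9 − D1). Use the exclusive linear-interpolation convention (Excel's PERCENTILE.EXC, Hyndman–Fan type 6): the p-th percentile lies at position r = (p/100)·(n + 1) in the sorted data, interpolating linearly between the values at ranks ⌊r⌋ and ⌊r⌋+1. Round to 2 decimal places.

n = 11.
P10: r = 1.2; ranks 1–2 are 1.2, 2.6; interpolating gives 1.48.
P90: r = 10.8; ranks 10–11 are 45.5, 46.2; interpolating gives 46.06.
Difference: 46.06 − 1.48 = 44.58.

44.58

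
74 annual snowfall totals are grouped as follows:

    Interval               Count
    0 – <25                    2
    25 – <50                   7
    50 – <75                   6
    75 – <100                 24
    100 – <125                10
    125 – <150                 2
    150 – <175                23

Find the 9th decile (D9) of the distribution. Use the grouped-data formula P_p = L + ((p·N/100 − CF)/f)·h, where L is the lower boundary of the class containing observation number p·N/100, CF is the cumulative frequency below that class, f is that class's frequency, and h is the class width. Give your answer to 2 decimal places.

N = 74; target position k = 90/100 · 74 = 66.6.
Cumulative frequencies: 2, 9, 15, 39, 49, 51, 74.
Observation 66.6 falls in the class 150 – <175.
L = 150, CF = 51, f = 23, h = 25.
P90 = 150 + ((66.6 − 51)/23)·25 = 150 + 16.9565 = 166.957.

166.96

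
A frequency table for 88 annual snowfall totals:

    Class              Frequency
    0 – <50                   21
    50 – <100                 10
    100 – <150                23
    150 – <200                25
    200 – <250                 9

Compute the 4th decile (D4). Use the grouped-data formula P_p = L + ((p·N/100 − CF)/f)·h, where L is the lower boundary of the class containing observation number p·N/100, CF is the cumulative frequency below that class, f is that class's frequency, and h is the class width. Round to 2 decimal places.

N = 88; target position k = 40/100 · 88 = 35.2.
Cumulative frequencies: 21, 31, 54, 79, 88.
Observation 35.2 falls in the class 100 – <150.
L = 100, CF = 31, f = 23, h = 50.
P40 = 100 + ((35.2 − 31)/23)·50 = 100 + 9.13043 = 109.13.

109.13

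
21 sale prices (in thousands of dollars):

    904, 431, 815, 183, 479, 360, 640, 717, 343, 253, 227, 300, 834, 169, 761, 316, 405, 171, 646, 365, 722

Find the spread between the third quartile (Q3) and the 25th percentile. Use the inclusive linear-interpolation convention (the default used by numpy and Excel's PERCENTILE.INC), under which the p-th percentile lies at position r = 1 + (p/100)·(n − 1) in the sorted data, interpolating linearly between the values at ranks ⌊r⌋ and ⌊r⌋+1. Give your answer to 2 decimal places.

417.00

Sorted: 169, 171, 183, 227, 253, 300, 316, 343, 360, 365, 405, 431, 479, 640, 646, 717, 722, 761, 815, 834, 904.
n = 21.
P25: r = 6 (integer) → 300.
P75: r = 16 (integer) → 717.
Difference: 717 − 300 = 417.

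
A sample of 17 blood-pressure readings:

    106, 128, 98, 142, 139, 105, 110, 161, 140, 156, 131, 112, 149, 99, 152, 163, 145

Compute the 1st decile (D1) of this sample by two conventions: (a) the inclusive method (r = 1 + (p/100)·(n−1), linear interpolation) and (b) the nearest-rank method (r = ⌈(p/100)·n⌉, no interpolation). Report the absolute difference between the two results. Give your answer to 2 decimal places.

3.60

Sorted: 98, 99, 105, 106, 110, 112, 128, 131, 139, 140, 142, 145, 149, 152, 156, 161, 163.
n = 17.
(a) r = 2.6; between ranks 2 (99) and 3 (105): 102.6.
(b) the nearest-rank method: rank 2 → 99.
|102.6 − 99| = 3.6.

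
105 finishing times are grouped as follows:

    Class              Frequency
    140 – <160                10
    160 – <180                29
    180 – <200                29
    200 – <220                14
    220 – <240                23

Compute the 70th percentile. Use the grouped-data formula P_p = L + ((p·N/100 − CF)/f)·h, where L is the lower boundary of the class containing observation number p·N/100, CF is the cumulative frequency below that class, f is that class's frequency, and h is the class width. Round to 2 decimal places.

N = 105; target position k = 70/100 · 105 = 73.5.
Cumulative frequencies: 10, 39, 68, 82, 105.
Observation 73.5 falls in the class 200 – <220.
L = 200, CF = 68, f = 14, h = 20.
P70 = 200 + ((73.5 − 68)/14)·20 = 200 + 7.85714 = 207.857.

207.86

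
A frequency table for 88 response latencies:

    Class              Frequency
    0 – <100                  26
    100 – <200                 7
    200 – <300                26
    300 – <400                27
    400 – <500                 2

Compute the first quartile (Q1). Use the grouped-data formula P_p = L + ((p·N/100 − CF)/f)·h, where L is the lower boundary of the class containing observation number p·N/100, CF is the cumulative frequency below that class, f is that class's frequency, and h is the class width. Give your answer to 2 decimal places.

84.62

N = 88; target position k = 25/100 · 88 = 22.
Cumulative frequencies: 26, 33, 59, 86, 88.
Observation 22 falls in the class 0 – <100.
L = 0, CF = 0, f = 26, h = 100.
P25 = 0 + ((22 − 0)/26)·100 = 0 + 84.6154 = 84.6154.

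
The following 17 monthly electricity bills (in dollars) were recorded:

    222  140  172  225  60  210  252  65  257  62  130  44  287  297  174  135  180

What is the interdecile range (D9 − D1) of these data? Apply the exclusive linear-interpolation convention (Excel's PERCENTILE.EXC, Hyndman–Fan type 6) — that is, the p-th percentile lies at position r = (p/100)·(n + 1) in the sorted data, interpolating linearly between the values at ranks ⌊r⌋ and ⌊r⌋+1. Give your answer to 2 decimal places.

Sorted: 44, 60, 62, 65, 130, 135, 140, 172, 174, 180, 210, 222, 225, 252, 257, 287, 297.
n = 17.
P10: r = 1.8; ranks 1–2 are 44, 60; interpolating gives 56.8.
P90: r = 16.2; ranks 16–17 are 287, 297; interpolating gives 289.
Difference: 289 − 56.8 = 232.2.

232.20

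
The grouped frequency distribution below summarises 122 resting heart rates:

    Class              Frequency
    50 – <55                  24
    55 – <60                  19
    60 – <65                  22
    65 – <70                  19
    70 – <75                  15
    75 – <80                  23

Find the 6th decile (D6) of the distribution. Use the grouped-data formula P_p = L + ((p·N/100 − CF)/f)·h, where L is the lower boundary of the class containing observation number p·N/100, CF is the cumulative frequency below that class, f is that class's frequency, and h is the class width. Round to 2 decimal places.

67.16

N = 122; target position k = 60/100 · 122 = 73.2.
Cumulative frequencies: 24, 43, 65, 84, 99, 122.
Observation 73.2 falls in the class 65 – <70.
L = 65, CF = 65, f = 19, h = 5.
P60 = 65 + ((73.2 − 65)/19)·5 = 65 + 2.15789 = 67.1579.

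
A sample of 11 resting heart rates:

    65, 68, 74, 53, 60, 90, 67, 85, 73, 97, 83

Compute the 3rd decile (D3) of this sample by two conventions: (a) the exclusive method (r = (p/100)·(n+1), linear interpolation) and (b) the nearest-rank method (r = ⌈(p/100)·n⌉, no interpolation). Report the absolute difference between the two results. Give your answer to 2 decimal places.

0.80

Sorted: 53, 60, 65, 67, 68, 73, 74, 83, 85, 90, 97.
n = 11.
(a) r = 3.6; between ranks 3 (65) and 4 (67): 66.2.
(b) the nearest-rank method: rank 4 → 67.
|66.2 − 67| = 0.8.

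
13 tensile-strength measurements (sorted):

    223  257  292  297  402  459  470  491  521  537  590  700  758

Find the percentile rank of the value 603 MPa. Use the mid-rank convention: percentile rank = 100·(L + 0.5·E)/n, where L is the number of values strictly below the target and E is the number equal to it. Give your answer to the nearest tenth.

Count below 603: L = 11; count equal: E = 0; n = 13.
Percentile rank = 100·(11 + 0.5·0)/13 = 100·11/13 = 84.62.

84.6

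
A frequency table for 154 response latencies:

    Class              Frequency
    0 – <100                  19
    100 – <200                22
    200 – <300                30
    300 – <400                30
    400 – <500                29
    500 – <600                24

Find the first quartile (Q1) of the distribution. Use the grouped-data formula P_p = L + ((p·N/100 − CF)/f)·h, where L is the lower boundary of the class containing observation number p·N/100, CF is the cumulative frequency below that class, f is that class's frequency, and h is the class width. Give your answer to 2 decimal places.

188.64

N = 154; target position k = 25/100 · 154 = 38.5.
Cumulative frequencies: 19, 41, 71, 101, 130, 154.
Observation 38.5 falls in the class 100 – <200.
L = 100, CF = 19, f = 22, h = 100.
P25 = 100 + ((38.5 − 19)/22)·100 = 100 + 88.6364 = 188.636.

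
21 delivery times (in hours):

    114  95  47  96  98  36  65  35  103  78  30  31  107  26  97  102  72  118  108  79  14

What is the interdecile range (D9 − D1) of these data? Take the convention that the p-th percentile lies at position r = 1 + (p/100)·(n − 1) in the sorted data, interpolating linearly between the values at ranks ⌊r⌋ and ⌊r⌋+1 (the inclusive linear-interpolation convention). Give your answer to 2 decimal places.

78.00

Sorted: 14, 26, 30, 31, 35, 36, 47, 65, 72, 78, 79, 95, 96, 97, 98, 102, 103, 107, 108, 114, 118.
n = 21.
P10: r = 3 (integer) → 30.
P90: r = 19 (integer) → 108.
Difference: 108 − 30 = 78.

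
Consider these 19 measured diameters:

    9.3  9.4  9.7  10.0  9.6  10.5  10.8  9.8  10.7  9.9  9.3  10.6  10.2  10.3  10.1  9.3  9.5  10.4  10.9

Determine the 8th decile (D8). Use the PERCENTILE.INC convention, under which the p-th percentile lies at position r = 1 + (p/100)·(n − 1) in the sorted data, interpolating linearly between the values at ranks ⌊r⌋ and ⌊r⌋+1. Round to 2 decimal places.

Sorted: 9.3, 9.3, 9.3, 9.4, 9.5, 9.6, 9.7, 9.8, 9.9, 10.0, 10.1, 10.2, 10.3, 10.4, 10.5, 10.6, 10.7, 10.8, 10.9.
n = 19.
r = 1 + (80/100)·(19 − 1) = 1 + 14.4 = 15.4.
Rank 15 is 10.5 and rank 16 is 10.6.
Interpolate: 10.5 + 0.4·(10.6 − 10.5) = 10.5 + 0.4·0.1 = 10.54.

10.54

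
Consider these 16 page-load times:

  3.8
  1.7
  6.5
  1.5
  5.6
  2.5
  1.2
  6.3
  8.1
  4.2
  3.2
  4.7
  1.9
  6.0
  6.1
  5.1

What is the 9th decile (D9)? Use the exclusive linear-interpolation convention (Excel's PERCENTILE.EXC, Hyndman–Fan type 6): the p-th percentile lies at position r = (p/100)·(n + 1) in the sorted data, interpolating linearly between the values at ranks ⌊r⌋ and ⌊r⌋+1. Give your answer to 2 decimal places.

Sorted: 1.2, 1.5, 1.7, 1.9, 2.5, 3.2, 3.8, 4.2, 4.7, 5.1, 5.6, 6.0, 6.1, 6.3, 6.5, 8.1.
n = 16.
r = (90/100)·(16 + 1) = 15.3.
Rank 15 is 6.5 and rank 16 is 8.1.
Interpolate: 6.5 + 0.3·(8.1 − 6.5) = 6.5 + 0.3·1.6 = 6.98.

6.98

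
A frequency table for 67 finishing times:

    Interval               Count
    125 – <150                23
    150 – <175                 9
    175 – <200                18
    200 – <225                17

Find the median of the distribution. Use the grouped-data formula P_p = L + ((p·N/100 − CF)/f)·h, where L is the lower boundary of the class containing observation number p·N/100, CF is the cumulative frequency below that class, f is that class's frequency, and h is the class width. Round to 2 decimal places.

177.08

N = 67; target position k = 50/100 · 67 = 33.5.
Cumulative frequencies: 23, 32, 50, 67.
Observation 33.5 falls in the class 175 – <200.
L = 175, CF = 32, f = 18, h = 25.
P50 = 175 + ((33.5 − 32)/18)·25 = 175 + 2.08333 = 177.083.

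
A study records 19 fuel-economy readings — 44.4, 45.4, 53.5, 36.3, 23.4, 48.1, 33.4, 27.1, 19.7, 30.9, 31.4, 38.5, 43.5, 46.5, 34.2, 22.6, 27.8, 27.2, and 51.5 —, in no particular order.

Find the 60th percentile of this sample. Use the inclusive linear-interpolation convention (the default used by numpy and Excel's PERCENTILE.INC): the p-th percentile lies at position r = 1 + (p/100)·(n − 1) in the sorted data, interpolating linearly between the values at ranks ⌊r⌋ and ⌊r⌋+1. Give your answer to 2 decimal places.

Sorted: 19.7, 22.6, 23.4, 27.1, 27.2, 27.8, 30.9, 31.4, 33.4, 34.2, 36.3, 38.5, 43.5, 44.4, 45.4, 46.5, 48.1, 51.5, 53.5.
n = 19.
r = 1 + (60/100)·(19 − 1) = 1 + 10.8 = 11.8.
Rank 11 is 36.3 and rank 12 is 38.5.
Interpolate: 36.3 + 0.8·(38.5 − 36.3) = 36.3 + 0.8·2.2 = 38.06.

38.06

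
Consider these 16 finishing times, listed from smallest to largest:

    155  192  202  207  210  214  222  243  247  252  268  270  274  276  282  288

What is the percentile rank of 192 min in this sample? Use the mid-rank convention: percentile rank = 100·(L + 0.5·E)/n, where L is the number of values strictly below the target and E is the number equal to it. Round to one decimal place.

9.4

Count below 192: L = 1; count equal: E = 1; n = 16.
Percentile rank = 100·(1 + 0.5·1)/16 = 100·1.5/16 = 9.375.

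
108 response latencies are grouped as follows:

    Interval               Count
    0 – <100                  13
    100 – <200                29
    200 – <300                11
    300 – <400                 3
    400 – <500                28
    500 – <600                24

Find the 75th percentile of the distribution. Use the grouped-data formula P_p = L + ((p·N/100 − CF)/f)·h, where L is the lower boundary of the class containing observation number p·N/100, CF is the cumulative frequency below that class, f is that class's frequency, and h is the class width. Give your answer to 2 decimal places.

N = 108; target position k = 75/100 · 108 = 81.
Cumulative frequencies: 13, 42, 53, 56, 84, 108.
Observation 81 falls in the class 400 – <500.
L = 400, CF = 56, f = 28, h = 100.
P75 = 400 + ((81 − 56)/28)·100 = 400 + 89.2857 = 489.286.

489.29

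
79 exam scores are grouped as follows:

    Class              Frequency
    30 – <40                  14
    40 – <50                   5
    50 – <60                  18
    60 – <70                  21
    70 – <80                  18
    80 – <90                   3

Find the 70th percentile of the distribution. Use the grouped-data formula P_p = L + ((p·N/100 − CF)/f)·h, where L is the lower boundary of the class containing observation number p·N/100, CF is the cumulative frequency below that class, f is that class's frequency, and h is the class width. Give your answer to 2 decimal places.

N = 79; target position k = 70/100 · 79 = 55.3.
Cumulative frequencies: 14, 19, 37, 58, 76, 79.
Observation 55.3 falls in the class 60 – <70.
L = 60, CF = 37, f = 21, h = 10.
P70 = 60 + ((55.3 − 37)/21)·10 = 60 + 8.71429 = 68.7143.

68.71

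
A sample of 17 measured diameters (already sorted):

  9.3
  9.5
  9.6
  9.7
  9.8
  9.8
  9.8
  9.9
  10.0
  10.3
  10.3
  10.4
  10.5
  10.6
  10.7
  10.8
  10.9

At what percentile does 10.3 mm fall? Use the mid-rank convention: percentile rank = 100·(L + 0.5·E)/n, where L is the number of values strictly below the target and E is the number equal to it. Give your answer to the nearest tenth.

Count below 10.3: L = 9; count equal: E = 2; n = 17.
Percentile rank = 100·(9 + 0.5·2)/17 = 100·10/17 = 58.82.

58.8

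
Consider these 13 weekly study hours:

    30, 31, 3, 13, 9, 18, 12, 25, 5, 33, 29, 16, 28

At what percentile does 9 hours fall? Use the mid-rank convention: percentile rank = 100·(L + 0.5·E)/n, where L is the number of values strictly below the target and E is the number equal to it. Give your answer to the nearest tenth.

19.2

Sorted: 3, 5, 9, 12, 13, 16, 18, 25, 28, 29, 30, 31, 33.
Count below 9: L = 2; count equal: E = 1; n = 13.
Percentile rank = 100·(2 + 0.5·1)/13 = 100·2.5/13 = 19.23.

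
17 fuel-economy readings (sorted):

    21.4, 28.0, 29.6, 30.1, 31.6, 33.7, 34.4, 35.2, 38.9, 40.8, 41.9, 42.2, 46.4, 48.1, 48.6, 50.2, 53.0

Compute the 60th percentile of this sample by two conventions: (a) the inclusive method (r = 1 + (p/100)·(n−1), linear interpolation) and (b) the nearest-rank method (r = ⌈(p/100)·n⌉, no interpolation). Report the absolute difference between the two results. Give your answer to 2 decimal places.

n = 17.
(a) r = 10.6; between ranks 10 (40.8) and 11 (41.9): 41.46.
(b) the nearest-rank method: rank 11 → 41.9.
|41.46 − 41.9| = 0.44.

0.44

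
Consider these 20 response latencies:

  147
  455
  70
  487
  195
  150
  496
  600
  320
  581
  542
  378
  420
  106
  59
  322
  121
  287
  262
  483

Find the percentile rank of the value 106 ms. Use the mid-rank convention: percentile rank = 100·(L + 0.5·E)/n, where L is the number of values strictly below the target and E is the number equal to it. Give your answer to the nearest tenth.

Sorted: 59, 70, 106, 121, 147, 150, 195, 262, 287, 320, 322, 378, 420, 455, 483, 487, 496, 542, 581, 600.
Count below 106: L = 2; count equal: E = 1; n = 20.
Percentile rank = 100·(2 + 0.5·1)/20 = 100·2.5/20 = 12.5.

12.5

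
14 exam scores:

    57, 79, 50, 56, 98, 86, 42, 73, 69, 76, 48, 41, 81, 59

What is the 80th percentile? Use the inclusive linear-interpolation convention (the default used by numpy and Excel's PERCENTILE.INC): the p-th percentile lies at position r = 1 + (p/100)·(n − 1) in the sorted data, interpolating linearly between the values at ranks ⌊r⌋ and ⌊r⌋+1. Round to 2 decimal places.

79.80

Sorted: 41, 42, 48, 50, 56, 57, 59, 69, 73, 76, 79, 81, 86, 98.
n = 14.
r = 1 + (80/100)·(14 − 1) = 1 + 10.4 = 11.4.
Rank 11 is 79 and rank 12 is 81.
Interpolate: 79 + 0.4·(81 − 79) = 79 + 0.4·2 = 79.8.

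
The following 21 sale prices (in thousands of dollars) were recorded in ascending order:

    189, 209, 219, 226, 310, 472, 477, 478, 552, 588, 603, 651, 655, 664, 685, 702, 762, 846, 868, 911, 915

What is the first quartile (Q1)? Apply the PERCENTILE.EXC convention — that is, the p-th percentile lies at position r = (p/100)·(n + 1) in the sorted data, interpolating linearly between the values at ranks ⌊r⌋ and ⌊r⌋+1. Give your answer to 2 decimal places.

391.00

n = 21.
r = (25/100)·(21 + 1) = 5.5.
Rank 5 is 310 and rank 6 is 472.
Interpolate: 310 + 0.5·(472 − 310) = 310 + 0.5·162 = 391.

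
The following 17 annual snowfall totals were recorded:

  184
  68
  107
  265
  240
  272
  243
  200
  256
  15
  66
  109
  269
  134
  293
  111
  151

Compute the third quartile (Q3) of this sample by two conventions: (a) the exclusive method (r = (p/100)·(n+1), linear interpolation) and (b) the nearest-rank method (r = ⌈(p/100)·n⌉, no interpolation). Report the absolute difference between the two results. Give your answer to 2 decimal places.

Sorted: 15, 66, 68, 107, 109, 111, 134, 151, 184, 200, 240, 243, 256, 265, 269, 272, 293.
n = 17.
(a) r = 13.5; between ranks 13 (256) and 14 (265): 260.5.
(b) the nearest-rank method: rank 13 → 256.
|260.5 − 256| = 4.5.

4.50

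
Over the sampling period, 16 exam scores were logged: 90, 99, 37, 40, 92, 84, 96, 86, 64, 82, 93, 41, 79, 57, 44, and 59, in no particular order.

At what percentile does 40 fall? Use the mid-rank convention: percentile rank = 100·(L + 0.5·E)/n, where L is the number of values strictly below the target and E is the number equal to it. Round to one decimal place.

Sorted: 37, 40, 41, 44, 57, 59, 64, 79, 82, 84, 86, 90, 92, 93, 96, 99.
Count below 40: L = 1; count equal: E = 1; n = 16.
Percentile rank = 100·(1 + 0.5·1)/16 = 100·1.5/16 = 9.375.

9.4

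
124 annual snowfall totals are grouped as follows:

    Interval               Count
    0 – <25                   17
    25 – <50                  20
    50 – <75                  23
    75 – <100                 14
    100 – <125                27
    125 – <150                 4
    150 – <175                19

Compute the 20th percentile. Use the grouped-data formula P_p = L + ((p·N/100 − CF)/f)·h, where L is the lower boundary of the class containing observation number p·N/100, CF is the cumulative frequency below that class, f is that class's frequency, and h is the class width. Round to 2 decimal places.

N = 124; target position k = 20/100 · 124 = 24.8.
Cumulative frequencies: 17, 37, 60, 74, 101, 105, 124.
Observation 24.8 falls in the class 25 – <50.
L = 25, CF = 17, f = 20, h = 25.
P20 = 25 + ((24.8 − 17)/20)·25 = 25 + 9.75 = 34.75.

34.75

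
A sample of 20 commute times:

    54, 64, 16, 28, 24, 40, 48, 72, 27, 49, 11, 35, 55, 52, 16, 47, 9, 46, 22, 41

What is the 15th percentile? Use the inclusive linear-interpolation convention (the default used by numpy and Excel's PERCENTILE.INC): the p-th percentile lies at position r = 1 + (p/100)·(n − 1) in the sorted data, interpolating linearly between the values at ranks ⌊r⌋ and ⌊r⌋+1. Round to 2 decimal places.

Sorted: 9, 11, 16, 16, 22, 24, 27, 28, 35, 40, 41, 46, 47, 48, 49, 52, 54, 55, 64, 72.
n = 20.
r = 1 + (15/100)·(20 − 1) = 1 + 2.85 = 3.85.
Rank 3 is 16 and rank 4 is 16.
Interpolate: 16 + 0.85·(16 − 16) = 16 + 0.85·0 = 16.

16.00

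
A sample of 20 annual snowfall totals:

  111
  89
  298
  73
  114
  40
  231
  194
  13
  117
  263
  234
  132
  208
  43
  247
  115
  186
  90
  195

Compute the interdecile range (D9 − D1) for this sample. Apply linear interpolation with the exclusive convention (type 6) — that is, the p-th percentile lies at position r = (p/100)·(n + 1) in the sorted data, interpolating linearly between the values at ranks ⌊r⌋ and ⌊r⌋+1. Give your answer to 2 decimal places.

221.10

Sorted: 13, 40, 43, 73, 89, 90, 111, 114, 115, 117, 132, 186, 194, 195, 208, 231, 234, 247, 263, 298.
n = 20.
P10: r = 2.1; ranks 2–3 are 40, 43; interpolating gives 40.3.
P90: r = 18.9; ranks 18–19 are 247, 263; interpolating gives 261.4.
Difference: 261.4 − 40.3 = 221.1.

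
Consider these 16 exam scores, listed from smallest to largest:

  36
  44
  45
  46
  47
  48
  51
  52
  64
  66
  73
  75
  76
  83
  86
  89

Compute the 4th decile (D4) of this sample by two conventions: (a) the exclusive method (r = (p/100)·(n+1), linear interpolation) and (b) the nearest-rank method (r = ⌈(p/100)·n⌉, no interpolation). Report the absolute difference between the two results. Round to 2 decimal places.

n = 16.
(a) r = 6.8; between ranks 6 (48) and 7 (51): 50.4.
(b) the nearest-rank method: rank 7 → 51.
|50.4 − 51| = 0.6.

0.60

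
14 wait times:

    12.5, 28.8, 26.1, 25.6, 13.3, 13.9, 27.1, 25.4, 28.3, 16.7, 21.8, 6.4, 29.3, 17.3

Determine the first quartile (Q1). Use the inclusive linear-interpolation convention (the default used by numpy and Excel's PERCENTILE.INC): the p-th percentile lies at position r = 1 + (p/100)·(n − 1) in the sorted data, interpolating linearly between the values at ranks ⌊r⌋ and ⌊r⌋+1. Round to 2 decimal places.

Sorted: 6.4, 12.5, 13.3, 13.9, 16.7, 17.3, 21.8, 25.4, 25.6, 26.1, 27.1, 28.3, 28.8, 29.3.
n = 14.
r = 1 + (25/100)·(14 − 1) = 1 + 3.25 = 4.25.
Rank 4 is 13.9 and rank 5 is 16.7.
Interpolate: 13.9 + 0.25·(16.7 − 13.9) = 13.9 + 0.25·2.8 = 14.6.

14.60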